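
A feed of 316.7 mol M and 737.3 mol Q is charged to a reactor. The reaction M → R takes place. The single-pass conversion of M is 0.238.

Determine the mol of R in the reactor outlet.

75.4 mol

M reacted = 0.238 × 316.7 = 75.37 mol; ν_M = −1, so ξ = 75.37/1 = 75.37 mol.
Outlet amounts (n = n₀ + ν ξ):
  M: 316.7 − 1(75.37) = 241.3
  R: 0 + 1(75.37) = 75.37
  Q: 737.3 (inert)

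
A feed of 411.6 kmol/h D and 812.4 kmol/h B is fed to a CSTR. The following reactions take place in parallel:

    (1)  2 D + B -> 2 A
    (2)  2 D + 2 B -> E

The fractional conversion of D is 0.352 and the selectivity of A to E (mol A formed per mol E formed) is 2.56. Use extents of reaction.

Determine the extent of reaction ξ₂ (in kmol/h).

ξ₂ = 31.8 kmol/h

Conversion of D: D consumed = 0.352 × 411.6 = 144.9 kmol/h = 2ξ₁ + 2ξ₂.
Selectivity: 2ξ₁ / (1ξ₂) = 2.56 → ξ₁ = 1.28 ξ₂.
Substitute: (2·1.28 + 2) ξ₂ = 144.9 → ξ₂ = 31.77 kmol/h, ξ₁ = 40.67 kmol/h.
Outlet amounts (n = n₀ + Σ ν·ξ):
  D: 411.6 − 2(40.67) − 2(31.77) = 266.7
  B: 812.4 − 1(40.67) − 2(31.77) = 708.2
  A: 0 + 2(40.67) = 81.34
  E: 0 + 1(31.77) = 31.77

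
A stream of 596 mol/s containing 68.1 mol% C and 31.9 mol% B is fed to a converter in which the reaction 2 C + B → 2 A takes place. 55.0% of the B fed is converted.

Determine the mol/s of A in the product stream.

B reacted = 0.55 × 190.1 = 104.6 mol/s; ν_B = −1, so ξ = 104.6/1 = 104.6 mol/s.
Outlet amounts (n = n₀ + ν ξ):
  C: 405.9 − 2(104.6) = 196.7
  B: 190.1 − 1(104.6) = 85.56
  A: 0 + 2(104.6) = 209.1

209 mol/s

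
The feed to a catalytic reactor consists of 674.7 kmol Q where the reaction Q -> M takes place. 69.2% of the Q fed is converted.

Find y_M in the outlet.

Q reacted = 0.692 × 674.7 = 466.9 kmol; ν_Q = −1, so ξ = 466.9/1 = 466.9 kmol.
Outlet amounts (n = n₀ + ν ξ):
  Q: 674.7 − 1(466.9) = 207.8
  M: 0 + 1(466.9) = 466.9
Total out = 674.7 kmol; y_M = 466.9 / 674.7 = 0.692.

0.692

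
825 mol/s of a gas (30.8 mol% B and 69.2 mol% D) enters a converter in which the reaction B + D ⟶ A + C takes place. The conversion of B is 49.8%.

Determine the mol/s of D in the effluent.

B reacted = 0.498 × 254.1 = 126.5 mol/s; ν_B = −1, so ξ = 126.5/1 = 126.5 mol/s.
Outlet amounts (n = n₀ + ν ξ):
  B: 254.1 − 1(126.5) = 127.6
  D: 570.9 − 1(126.5) = 444.4
  A: 0 + 1(126.5) = 126.5
  C: 0 + 1(126.5) = 126.5

444 mol/s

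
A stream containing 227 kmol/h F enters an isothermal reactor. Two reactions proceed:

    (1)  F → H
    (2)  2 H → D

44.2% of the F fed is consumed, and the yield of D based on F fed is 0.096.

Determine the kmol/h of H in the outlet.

Conversion of F: F consumed = 1ξ₁ = 0.442 × 227 → ξ₁ = 100.3 kmol/h.
Yield of D: 1ξ₂ / 227 = 0.096 → ξ₂ = 21.79 kmol/h.
Outlet amounts (n = n₀ + Σ ν·ξ):
  F: 227 − 1(100.3) = 126.7
  H: 0 + 1(100.3) − 2(21.79) = 56.75
  D: 0 + 1(21.79) = 21.79

56.8 kmol/h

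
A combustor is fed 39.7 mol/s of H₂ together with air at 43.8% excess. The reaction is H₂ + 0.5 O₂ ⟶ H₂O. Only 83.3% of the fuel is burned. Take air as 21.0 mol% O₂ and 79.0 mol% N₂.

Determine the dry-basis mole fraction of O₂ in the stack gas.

Stoichiometric O₂ = 0.5 × 39.7 = 19.85 mol/s; O₂ fed = 19.85 × 1.438 = 28.54 mol/s.
N₂ fed = 28.54 × 79/21 = 107.4 mol/s.
Fuel reacted = 0.833 × 39.7 → ξ = 33.07 mol/s.
Outlet (n = n₀ + ν ξ):
  H₂: 39.7 − 1(33.07) = 6.63
  O₂: 28.54 − 0.5(33.07) = 12.01
  N₂: 107.4 (inert)
  H₂O: 0 + 1(33.07) = 33.07
Dry total = 126 mol/s; y_O₂ (dry) = 12.01 / 126 = 0.0953.

0.0953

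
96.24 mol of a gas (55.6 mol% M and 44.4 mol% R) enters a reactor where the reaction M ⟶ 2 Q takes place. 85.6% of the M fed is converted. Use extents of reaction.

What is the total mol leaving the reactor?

M reacted = 0.856 × 53.51 = 45.8 mol; ν_M = −1, so ξ = 45.8/1 = 45.8 mol.
Outlet amounts (n = n₀ + ν ξ):
  M: 53.51 − 1(45.8) = 7.705
  Q: 0 + 2(45.8) = 91.61
  R: 42.73 (inert)
Total out = 7.705 + 91.61 + 42.73 = 142 mol.

142 mol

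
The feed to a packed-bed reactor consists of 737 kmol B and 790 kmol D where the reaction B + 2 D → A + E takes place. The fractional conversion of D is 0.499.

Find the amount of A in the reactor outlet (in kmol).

197 kmol

D reacted = 0.499 × 790 = 394.2 kmol; ν_D = −2, so ξ = 394.2/2 = 197.1 kmol.
Outlet amounts (n = n₀ + ν ξ):
  B: 737 − 1(197.1) = 539.9
  D: 790 − 2(197.1) = 395.8
  A: 0 + 1(197.1) = 197.1
  E: 0 + 1(197.1) = 197.1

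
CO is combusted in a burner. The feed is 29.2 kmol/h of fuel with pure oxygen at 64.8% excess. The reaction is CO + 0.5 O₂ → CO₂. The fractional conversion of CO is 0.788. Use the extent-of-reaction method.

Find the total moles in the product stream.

Stoichiometric O₂ = 0.5 × 29.2 = 14.6 kmol/h; O₂ fed = 14.6 × 1.648 = 24.06 kmol/h.
Fuel reacted = 0.788 × 29.2 → ξ = 23.01 kmol/h.
Outlet (n = n₀ + ν ξ):
  CO: 29.2 − 1(23.01) = 6.19
  O₂: 24.06 − 0.5(23.01) = 12.56
  CO₂: 0 + 1(23.01) = 23.01
Total out = 6.19 + 12.56 + 23.01 = 41.76 kmol/h.

41.8 kmol/h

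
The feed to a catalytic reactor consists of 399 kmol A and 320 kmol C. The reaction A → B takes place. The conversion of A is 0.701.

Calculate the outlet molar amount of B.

A reacted = 0.701 × 399 = 279.7 kmol; ν_A = −1, so ξ = 279.7/1 = 279.7 kmol.
Outlet amounts (n = n₀ + ν ξ):
  A: 399 − 1(279.7) = 119.3
  B: 0 + 1(279.7) = 279.7
  C: 320 (inert)

280 kmol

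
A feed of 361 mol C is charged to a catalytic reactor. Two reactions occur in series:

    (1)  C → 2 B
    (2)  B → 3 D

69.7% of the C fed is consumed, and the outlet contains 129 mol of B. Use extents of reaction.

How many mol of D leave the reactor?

1120 mol

Conversion of C: C consumed = 1ξ₁ = 0.697 × 361 → ξ₁ = 251.6 mol.
B balance: n_B = 0 + 2ξ₁ − 1ξ₂ = 129 → ξ₂ = (2·251.6 − 129)/1 = 374.2 mol.
Outlet amounts (n = n₀ + Σ ν·ξ):
  C: 361 − 1(251.6) = 109.4
  B: 0 + 2(251.6) − 1(374.2) = 129
  D: 0 + 3(374.2) = 1123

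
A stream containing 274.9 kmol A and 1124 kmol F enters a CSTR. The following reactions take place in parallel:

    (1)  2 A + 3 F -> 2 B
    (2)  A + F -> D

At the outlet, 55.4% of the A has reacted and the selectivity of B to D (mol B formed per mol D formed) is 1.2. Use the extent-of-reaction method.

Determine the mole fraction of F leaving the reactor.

0.772

Conversion of A: A consumed = 0.554 × 274.9 = 152.3 kmol = 2ξ₁ + 1ξ₂.
Selectivity: 2ξ₁ / (1ξ₂) = 1.2 → ξ₁ = 0.6 ξ₂.
Substitute: (2·0.6 + 1) ξ₂ = 152.3 → ξ₂ = 69.22 kmol, ξ₁ = 41.53 kmol.
Outlet amounts (n = n₀ + Σ ν·ξ):
  A: 274.9 − 2(41.53) − 1(69.22) = 122.6
  F: 1124 − 3(41.53) − 1(69.22) = 930.2
  B: 0 + 2(41.53) = 83.07
  D: 0 + 1(69.22) = 69.22
Total out = 1205 kmol; y_F = 930.2 / 1205 = 0.7719.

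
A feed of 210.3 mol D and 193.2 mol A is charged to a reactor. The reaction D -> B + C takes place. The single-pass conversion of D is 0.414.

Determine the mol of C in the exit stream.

87.1 mol

D reacted = 0.414 × 210.3 = 87.06 mol; ν_D = −1, so ξ = 87.06/1 = 87.06 mol.
Outlet amounts (n = n₀ + ν ξ):
  D: 210.3 − 1(87.06) = 123.2
  B: 0 + 1(87.06) = 87.06
  C: 0 + 1(87.06) = 87.06
  A: 193.2 (inert)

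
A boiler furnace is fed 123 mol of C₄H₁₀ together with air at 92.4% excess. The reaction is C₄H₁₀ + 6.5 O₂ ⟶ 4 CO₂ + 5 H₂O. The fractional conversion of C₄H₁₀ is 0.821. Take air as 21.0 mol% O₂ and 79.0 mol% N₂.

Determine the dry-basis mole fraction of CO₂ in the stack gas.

0.0569

Stoichiometric O₂ = 6.5 × 123 = 799.5 mol; O₂ fed = 799.5 × 1.924 = 1538 mol.
N₂ fed = 1538 × 79/21 = 5787 mol.
Fuel reacted = 0.821 × 123 → ξ = 101 mol.
Outlet (n = n₀ + ν ξ):
  C₄H₁₀: 123 − 1(101) = 22.02
  O₂: 1538 − 6.5(101) = 881.8
  N₂: 5787 (inert)
  CO₂: 0 + 4(101) = 403.9
  H₂O: 0 + 5(101) = 504.9
Dry total = 7095 mol; y_CO₂ (dry) = 403.9 / 7095 = 0.05694.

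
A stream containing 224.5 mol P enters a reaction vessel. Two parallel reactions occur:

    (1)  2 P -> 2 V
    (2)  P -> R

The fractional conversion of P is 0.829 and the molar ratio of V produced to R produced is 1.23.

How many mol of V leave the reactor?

Conversion of P: P consumed = 0.829 × 224.5 = 186.1 mol = 2ξ₁ + 1ξ₂.
Selectivity: 2ξ₁ / (1ξ₂) = 1.23 → ξ₁ = 0.615 ξ₂.
Substitute: (2·0.615 + 1) ξ₂ = 186.1 → ξ₂ = 83.46 mol, ξ₁ = 51.33 mol.
Outlet amounts (n = n₀ + Σ ν·ξ):
  P: 224.5 − 2(51.33) − 1(83.46) = 38.39
  V: 0 + 2(51.33) = 102.7
  R: 0 + 1(83.46) = 83.46

103 mol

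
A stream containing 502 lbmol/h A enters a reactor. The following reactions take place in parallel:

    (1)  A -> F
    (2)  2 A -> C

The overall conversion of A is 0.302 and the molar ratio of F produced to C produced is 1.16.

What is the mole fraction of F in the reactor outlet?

0.123

Conversion of A: A consumed = 0.302 × 502 = 151.6 lbmol/h = 1ξ₁ + 2ξ₂.
Selectivity: 1ξ₁ / (1ξ₂) = 1.16 → ξ₁ = 1.16 ξ₂.
Substitute: (1·1.16 + 2) ξ₂ = 151.6 → ξ₂ = 47.98 lbmol/h, ξ₁ = 55.65 lbmol/h.
Outlet amounts (n = n₀ + Σ ν·ξ):
  A: 502 − 1(55.65) − 2(47.98) = 350.4
  F: 0 + 1(55.65) = 55.65
  C: 0 + 1(47.98) = 47.98
Total out = 454 lbmol/h; y_F = 55.65 / 454 = 0.1226.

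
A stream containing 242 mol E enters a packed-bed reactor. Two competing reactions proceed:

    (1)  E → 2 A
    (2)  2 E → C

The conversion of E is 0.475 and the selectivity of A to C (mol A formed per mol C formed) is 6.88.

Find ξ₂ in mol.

Conversion of E: E consumed = 0.475 × 242 = 114.9 mol = 1ξ₁ + 2ξ₂.
Selectivity: 2ξ₁ / (1ξ₂) = 6.88 → ξ₁ = 3.44 ξ₂.
Substitute: (1·3.44 + 2) ξ₂ = 114.9 → ξ₂ = 21.13 mol, ξ₁ = 72.69 mol.
Outlet amounts (n = n₀ + Σ ν·ξ):
  E: 242 − 1(72.69) − 2(21.13) = 127.1
  A: 0 + 2(72.69) = 145.4
  C: 0 + 1(21.13) = 21.13

ξ₂ = 21.1 mol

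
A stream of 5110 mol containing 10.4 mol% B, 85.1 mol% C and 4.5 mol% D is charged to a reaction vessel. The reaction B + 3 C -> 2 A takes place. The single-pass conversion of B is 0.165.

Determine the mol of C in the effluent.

4090 mol

B reacted = 0.165 × 531.4 = 87.69 mol; ν_B = −1, so ξ = 87.69/1 = 87.69 mol.
Outlet amounts (n = n₀ + ν ξ):
  B: 531.4 − 1(87.69) = 443.8
  C: 4349 − 3(87.69) = 4086
  A: 0 + 2(87.69) = 175.4
  D: 229.9 (inert)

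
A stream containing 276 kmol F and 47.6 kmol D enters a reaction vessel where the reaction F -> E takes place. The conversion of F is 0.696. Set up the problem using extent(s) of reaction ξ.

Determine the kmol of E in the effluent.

192 kmol

F reacted = 0.696 × 276 = 192.1 kmol; ν_F = −1, so ξ = 192.1/1 = 192.1 kmol.
Outlet amounts (n = n₀ + ν ξ):
  F: 276 − 1(192.1) = 83.9
  E: 0 + 1(192.1) = 192.1
  D: 47.6 (inert)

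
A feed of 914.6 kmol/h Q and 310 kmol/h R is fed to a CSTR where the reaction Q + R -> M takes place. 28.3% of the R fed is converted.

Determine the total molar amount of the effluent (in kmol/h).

R reacted = 0.283 × 310 = 87.73 kmol/h; ν_R = −1, so ξ = 87.73/1 = 87.73 kmol/h.
Outlet amounts (n = n₀ + ν ξ):
  Q: 914.6 − 1(87.73) = 826.9
  R: 310 − 1(87.73) = 222.3
  M: 0 + 1(87.73) = 87.73
Total out = 826.9 + 222.3 + 87.73 = 1137 kmol/h.

1140 kmol/h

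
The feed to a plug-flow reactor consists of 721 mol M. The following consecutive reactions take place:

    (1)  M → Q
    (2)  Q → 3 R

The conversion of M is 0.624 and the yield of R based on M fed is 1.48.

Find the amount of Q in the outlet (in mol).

Conversion of M: M consumed = 1ξ₁ = 0.624 × 721 → ξ₁ = 449.9 mol.
Yield of R: 3ξ₂ / 721 = 1.48 → ξ₂ = 355.7 mol.
Outlet amounts (n = n₀ + Σ ν·ξ):
  M: 721 − 1(449.9) = 271.1
  Q: 0 + 1(449.9) − 1(355.7) = 94.21
  R: 0 + 3(355.7) = 1067

94.2 mol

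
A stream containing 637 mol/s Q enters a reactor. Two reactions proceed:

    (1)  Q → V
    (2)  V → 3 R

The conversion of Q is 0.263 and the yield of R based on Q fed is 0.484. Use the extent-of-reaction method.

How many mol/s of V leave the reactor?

64.8 mol/s

Conversion of Q: Q consumed = 1ξ₁ = 0.263 × 637 → ξ₁ = 167.5 mol/s.
Yield of R: 3ξ₂ / 637 = 0.484 → ξ₂ = 102.8 mol/s.
Outlet amounts (n = n₀ + Σ ν·ξ):
  Q: 637 − 1(167.5) = 469.5
  V: 0 + 1(167.5) − 1(102.8) = 64.76
  R: 0 + 3(102.8) = 308.3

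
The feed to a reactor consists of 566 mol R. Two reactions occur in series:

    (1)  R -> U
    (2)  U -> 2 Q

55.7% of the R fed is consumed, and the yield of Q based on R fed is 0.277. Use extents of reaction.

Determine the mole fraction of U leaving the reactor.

Conversion of R: R consumed = 1ξ₁ = 0.557 × 566 → ξ₁ = 315.3 mol.
Yield of Q: 2ξ₂ / 566 = 0.277 → ξ₂ = 78.39 mol.
Outlet amounts (n = n₀ + Σ ν·ξ):
  R: 566 − 1(315.3) = 250.7
  U: 0 + 1(315.3) − 1(78.39) = 236.9
  Q: 0 + 2(78.39) = 156.8
Total out = 644.4 mol; y_U = 236.9 / 644.4 = 0.3676.

0.368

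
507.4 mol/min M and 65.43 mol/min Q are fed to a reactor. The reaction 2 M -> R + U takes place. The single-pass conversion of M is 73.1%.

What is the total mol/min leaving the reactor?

573 mol/min

M reacted = 0.731 × 507.4 = 370.9 mol/min; ν_M = −2, so ξ = 370.9/2 = 185.5 mol/min.
Outlet amounts (n = n₀ + ν ξ):
  M: 507.4 − 2(185.5) = 136.5
  R: 0 + 1(185.5) = 185.5
  U: 0 + 1(185.5) = 185.5
  Q: 65.43 (inert)
Total out = 136.5 + 185.5 + 185.5 + 65.43 = 572.8 mol/min.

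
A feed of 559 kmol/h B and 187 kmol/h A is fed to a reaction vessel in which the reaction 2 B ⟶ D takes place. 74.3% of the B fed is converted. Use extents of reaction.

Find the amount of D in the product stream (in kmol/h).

B reacted = 0.743 × 559 = 415.3 kmol/h; ν_B = −2, so ξ = 415.3/2 = 207.7 kmol/h.
Outlet amounts (n = n₀ + ν ξ):
  B: 559 − 2(207.7) = 143.7
  D: 0 + 1(207.7) = 207.7
  A: 187 (inert)

208 kmol/h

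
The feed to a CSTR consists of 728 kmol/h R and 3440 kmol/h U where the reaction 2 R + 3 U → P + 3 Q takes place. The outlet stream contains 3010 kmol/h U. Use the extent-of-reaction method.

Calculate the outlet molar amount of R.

For U: n = n₀ − 3ξ → 3010 = 3440 − 3ξ, giving ξ = 143.3 kmol/h.
Outlet amounts (n = n₀ + ν ξ):
  R: 728 − 2(143.3) = 441.3
  U: 3440 − 3(143.3) = 3010
  P: 0 + 1(143.3) = 143.3
  Q: 0 + 3(143.3) = 430

441 kmol/h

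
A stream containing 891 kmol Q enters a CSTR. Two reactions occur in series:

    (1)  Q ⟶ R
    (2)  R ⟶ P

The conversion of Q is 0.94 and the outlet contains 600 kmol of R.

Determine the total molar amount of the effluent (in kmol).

891 kmol

Conversion of Q: Q consumed = 1ξ₁ = 0.94 × 891 → ξ₁ = 837.5 kmol.
R balance: n_R = 0 + 1ξ₁ − 1ξ₂ = 600 → ξ₂ = (1·837.5 − 600)/1 = 237.5 kmol.
Outlet amounts (n = n₀ + Σ ν·ξ):
  Q: 891 − 1(837.5) = 53.46
  R: 0 + 1(837.5) − 1(237.5) = 600
  P: 0 + 1(237.5) = 237.5
Total out = 53.46 + 600 + 237.5 = 891 kmol.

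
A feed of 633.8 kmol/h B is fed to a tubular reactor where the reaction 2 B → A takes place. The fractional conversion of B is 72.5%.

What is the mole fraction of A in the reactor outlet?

0.569

B reacted = 0.725 × 633.8 = 459.5 kmol/h; ν_B = −2, so ξ = 459.5/2 = 229.8 kmol/h.
Outlet amounts (n = n₀ + ν ξ):
  B: 633.8 − 2(229.8) = 174.3
  A: 0 + 1(229.8) = 229.8
Total out = 404 kmol/h; y_A = 229.8 / 404 = 0.5686.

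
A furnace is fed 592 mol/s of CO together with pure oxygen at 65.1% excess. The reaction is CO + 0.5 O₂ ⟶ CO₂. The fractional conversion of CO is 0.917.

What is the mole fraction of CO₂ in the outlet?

Stoichiometric O₂ = 0.5 × 592 = 296 mol/s; O₂ fed = 296 × 1.651 = 488.7 mol/s.
Fuel reacted = 0.917 × 592 → ξ = 542.9 mol/s.
Outlet (n = n₀ + ν ξ):
  CO: 592 − 1(542.9) = 49.14
  O₂: 488.7 − 0.5(542.9) = 217.3
  CO₂: 0 + 1(542.9) = 542.9
Total out = 809.3 mol/s; y_CO₂ = 542.9 / 809.3 = 0.6708.

0.671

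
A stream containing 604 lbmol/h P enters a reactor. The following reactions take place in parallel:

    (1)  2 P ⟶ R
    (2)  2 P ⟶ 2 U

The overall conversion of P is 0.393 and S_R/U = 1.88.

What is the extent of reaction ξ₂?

ξ₂ = 24.9 lbmol/h

Conversion of P: P consumed = 0.393 × 604 = 237.4 lbmol/h = 2ξ₁ + 2ξ₂.
Selectivity: 1ξ₁ / (2ξ₂) = 1.88 → ξ₁ = 3.76 ξ₂.
Substitute: (2·3.76 + 2) ξ₂ = 237.4 → ξ₂ = 24.93 lbmol/h, ξ₁ = 93.75 lbmol/h.
Outlet amounts (n = n₀ + Σ ν·ξ):
  P: 604 − 2(93.75) − 2(24.93) = 366.6
  R: 0 + 1(93.75) = 93.75
  U: 0 + 2(24.93) = 49.87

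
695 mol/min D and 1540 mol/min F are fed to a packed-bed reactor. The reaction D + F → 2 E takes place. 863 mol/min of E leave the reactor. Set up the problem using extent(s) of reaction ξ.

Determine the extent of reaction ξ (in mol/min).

ξ = 432 mol/min

For E: n = n₀ + 2ξ → 863 = 0 + 2ξ, giving ξ = 431.5 mol/min.
Outlet amounts (n = n₀ + ν ξ):
  D: 695 − 1(431.5) = 263.5
  F: 1540 − 1(431.5) = 1108
  E: 0 + 2(431.5) = 863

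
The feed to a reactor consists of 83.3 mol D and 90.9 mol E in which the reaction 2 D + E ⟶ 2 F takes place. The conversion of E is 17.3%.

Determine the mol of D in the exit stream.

E reacted = 0.173 × 90.9 = 15.73 mol; ν_E = −1, so ξ = 15.73/1 = 15.73 mol.
Outlet amounts (n = n₀ + ν ξ):
  D: 83.3 − 2(15.73) = 51.85
  E: 90.9 − 1(15.73) = 75.17
  F: 0 + 2(15.73) = 31.45

51.8 mol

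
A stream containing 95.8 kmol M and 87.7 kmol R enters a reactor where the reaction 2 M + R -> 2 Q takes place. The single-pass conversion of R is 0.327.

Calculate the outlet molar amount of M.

38.4 kmol

R reacted = 0.327 × 87.7 = 28.68 kmol; ν_R = −1, so ξ = 28.68/1 = 28.68 kmol.
Outlet amounts (n = n₀ + ν ξ):
  M: 95.8 − 2(28.68) = 38.44
  R: 87.7 − 1(28.68) = 59.02
  Q: 0 + 2(28.68) = 57.36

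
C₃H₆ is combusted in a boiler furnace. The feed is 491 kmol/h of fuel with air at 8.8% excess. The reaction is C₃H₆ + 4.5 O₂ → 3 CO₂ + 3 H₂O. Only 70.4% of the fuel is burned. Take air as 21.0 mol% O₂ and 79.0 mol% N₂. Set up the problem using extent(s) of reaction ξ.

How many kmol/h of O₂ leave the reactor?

Stoichiometric O₂ = 4.5 × 491 = 2210 kmol/h; O₂ fed = 2210 × 1.088 = 2404 kmol/h.
N₂ fed = 2404 × 79/21 = 9043 kmol/h.
Fuel reacted = 0.704 × 491 → ξ = 345.7 kmol/h.
Outlet (n = n₀ + ν ξ):
  C₃H₆: 491 − 1(345.7) = 145.3
  O₂: 2404 − 4.5(345.7) = 848.4
  N₂: 9043 (inert)
  CO₂: 0 + 3(345.7) = 1037
  H₂O: 0 + 3(345.7) = 1037

848 kmol/h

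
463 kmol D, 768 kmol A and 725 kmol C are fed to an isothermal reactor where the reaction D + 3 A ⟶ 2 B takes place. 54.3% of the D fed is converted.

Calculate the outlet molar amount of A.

13.8 kmol

D reacted = 0.543 × 463 = 251.4 kmol; ν_D = −1, so ξ = 251.4/1 = 251.4 kmol.
Outlet amounts (n = n₀ + ν ξ):
  D: 463 − 1(251.4) = 211.6
  A: 768 − 3(251.4) = 13.77
  B: 0 + 2(251.4) = 502.8
  C: 725 (inert)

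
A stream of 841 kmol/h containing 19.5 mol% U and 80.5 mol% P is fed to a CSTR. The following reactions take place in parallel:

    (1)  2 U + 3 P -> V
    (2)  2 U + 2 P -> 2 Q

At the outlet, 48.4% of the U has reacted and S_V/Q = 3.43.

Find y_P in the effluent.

0.813

Conversion of U: U consumed = 0.484 × 164 = 79.37 kmol/h = 2ξ₁ + 2ξ₂.
Selectivity: 1ξ₁ / (2ξ₂) = 3.43 → ξ₁ = 6.86 ξ₂.
Substitute: (2·6.86 + 2) ξ₂ = 79.37 → ξ₂ = 5.049 kmol/h, ξ₁ = 34.64 kmol/h.
Outlet amounts (n = n₀ + Σ ν·ξ):
  U: 164 − 2(34.64) − 2(5.049) = 84.62
  P: 677 − 3(34.64) − 2(5.049) = 563
  V: 0 + 1(34.64) = 34.64
  Q: 0 + 2(5.049) = 10.1
Total out = 692.4 kmol/h; y_P = 563 / 692.4 = 0.8132.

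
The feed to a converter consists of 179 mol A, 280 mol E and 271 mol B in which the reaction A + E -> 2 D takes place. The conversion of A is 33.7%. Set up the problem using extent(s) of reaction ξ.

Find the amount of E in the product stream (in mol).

A reacted = 0.337 × 179 = 60.32 mol; ν_A = −1, so ξ = 60.32/1 = 60.32 mol.
Outlet amounts (n = n₀ + ν ξ):
  A: 179 − 1(60.32) = 118.7
  E: 280 − 1(60.32) = 219.7
  D: 0 + 2(60.32) = 120.6
  B: 271 (inert)

220 mol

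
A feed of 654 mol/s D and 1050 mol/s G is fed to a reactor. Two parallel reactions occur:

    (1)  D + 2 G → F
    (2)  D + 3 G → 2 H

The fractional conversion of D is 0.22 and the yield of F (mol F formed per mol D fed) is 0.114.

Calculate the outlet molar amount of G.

693 mol/s

Yield of F: 1ξ₁ / 654 = 0.114 → ξ₁ = 74.56 mol/s.
Conversion of D: 1ξ₁ + 1ξ₂ = 0.22 × 654 = 143.9 → ξ₂ = 69.32 mol/s.
Outlet amounts (n = n₀ + Σ ν·ξ):
  D: 654 − 1(74.56) − 1(69.32) = 510.1
  G: 1050 − 2(74.56) − 3(69.32) = 692.9
  F: 0 + 1(74.56) = 74.56
  H: 0 + 2(69.32) = 138.6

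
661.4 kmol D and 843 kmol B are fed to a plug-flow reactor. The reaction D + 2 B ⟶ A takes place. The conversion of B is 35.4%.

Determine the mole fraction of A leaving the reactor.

0.124

B reacted = 0.354 × 843 = 298.4 kmol; ν_B = −2, so ξ = 298.4/2 = 149.2 kmol.
Outlet amounts (n = n₀ + ν ξ):
  D: 661.4 − 1(149.2) = 512.2
  B: 843 − 2(149.2) = 544.6
  A: 0 + 1(149.2) = 149.2
Total out = 1206 kmol; y_A = 149.2 / 1206 = 0.1237.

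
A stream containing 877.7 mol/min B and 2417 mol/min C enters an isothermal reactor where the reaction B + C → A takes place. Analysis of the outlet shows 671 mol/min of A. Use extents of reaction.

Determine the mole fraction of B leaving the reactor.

0.0788

For A: n = n₀ + 1ξ → 671 = 0 + 1ξ, giving ξ = 671 mol/min.
Outlet amounts (n = n₀ + ν ξ):
  B: 877.7 − 1(671) = 206.7
  C: 2417 − 1(671) = 1746
  A: 0 + 1(671) = 671
Total out = 2624 mol/min; y_B = 206.7 / 2624 = 0.07878.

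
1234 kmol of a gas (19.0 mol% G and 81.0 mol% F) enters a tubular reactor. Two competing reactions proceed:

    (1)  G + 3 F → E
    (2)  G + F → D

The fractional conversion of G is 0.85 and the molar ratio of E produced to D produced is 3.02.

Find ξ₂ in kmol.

Conversion of G: G consumed = 0.85 × 234.5 = 199.3 kmol = 1ξ₁ + 1ξ₂.
Selectivity: 1ξ₁ / (1ξ₂) = 3.02 → ξ₁ = 3.02 ξ₂.
Substitute: (1·3.02 + 1) ξ₂ = 199.3 → ξ₂ = 49.57 kmol, ξ₁ = 149.7 kmol.
Outlet amounts (n = n₀ + Σ ν·ξ):
  G: 234.5 − 1(149.7) − 1(49.57) = 35.17
  F: 999.5 − 3(149.7) − 1(49.57) = 500.8
  E: 0 + 1(149.7) = 149.7
  D: 0 + 1(49.57) = 49.57

ξ₂ = 49.6 kmol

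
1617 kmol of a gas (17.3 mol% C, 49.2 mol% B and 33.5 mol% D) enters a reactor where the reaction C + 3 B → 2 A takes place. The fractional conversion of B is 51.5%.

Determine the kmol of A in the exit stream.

273 kmol

B reacted = 0.515 × 795.6 = 409.7 kmol; ν_B = −3, so ξ = 409.7/3 = 136.6 kmol.
Outlet amounts (n = n₀ + ν ξ):
  C: 279.7 − 1(136.6) = 143.2
  B: 795.6 − 3(136.6) = 385.8
  A: 0 + 2(136.6) = 273.1
  D: 541.7 (inert)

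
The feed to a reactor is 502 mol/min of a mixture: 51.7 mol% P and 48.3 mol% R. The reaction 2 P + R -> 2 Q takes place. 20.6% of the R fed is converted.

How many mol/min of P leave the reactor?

R reacted = 0.206 × 242.5 = 49.95 mol/min; ν_R = −1, so ξ = 49.95/1 = 49.95 mol/min.
Outlet amounts (n = n₀ + ν ξ):
  P: 259.5 − 2(49.95) = 159.6
  R: 242.5 − 1(49.95) = 192.5
  Q: 0 + 2(49.95) = 99.9

160 mol/min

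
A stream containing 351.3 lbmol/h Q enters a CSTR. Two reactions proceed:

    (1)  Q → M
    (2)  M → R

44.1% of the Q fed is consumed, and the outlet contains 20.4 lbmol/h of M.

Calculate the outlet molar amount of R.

135 lbmol/h

Conversion of Q: Q consumed = 1ξ₁ = 0.441 × 351.3 → ξ₁ = 154.9 lbmol/h.
M balance: n_M = 0 + 1ξ₁ − 1ξ₂ = 20.4 → ξ₂ = (1·154.9 − 20.4)/1 = 134.5 lbmol/h.
Outlet amounts (n = n₀ + Σ ν·ξ):
  Q: 351.3 − 1(154.9) = 196.4
  M: 0 + 1(154.9) − 1(134.5) = 20.4
  R: 0 + 1(134.5) = 134.5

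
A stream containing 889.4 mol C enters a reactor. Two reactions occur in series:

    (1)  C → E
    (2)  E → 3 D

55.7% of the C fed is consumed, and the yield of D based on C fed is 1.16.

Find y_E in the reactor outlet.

Conversion of C: C consumed = 1ξ₁ = 0.557 × 889.4 → ξ₁ = 495.4 mol.
Yield of D: 3ξ₂ / 889.4 = 1.16 → ξ₂ = 343.9 mol.
Outlet amounts (n = n₀ + Σ ν·ξ):
  C: 889.4 − 1(495.4) = 394
  E: 0 + 1(495.4) − 1(343.9) = 151.5
  D: 0 + 3(343.9) = 1032
Total out = 1577 mol; y_E = 151.5 / 1577 = 0.09605.

0.0961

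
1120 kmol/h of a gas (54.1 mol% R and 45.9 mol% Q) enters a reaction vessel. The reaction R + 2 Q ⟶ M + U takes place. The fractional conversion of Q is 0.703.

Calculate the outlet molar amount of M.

Q reacted = 0.703 × 514.1 = 361.4 kmol/h; ν_Q = −2, so ξ = 361.4/2 = 180.7 kmol/h.
Outlet amounts (n = n₀ + ν ξ):
  R: 605.9 − 1(180.7) = 425.2
  Q: 514.1 − 2(180.7) = 152.7
  M: 0 + 1(180.7) = 180.7
  U: 0 + 1(180.7) = 180.7

181 kmol/h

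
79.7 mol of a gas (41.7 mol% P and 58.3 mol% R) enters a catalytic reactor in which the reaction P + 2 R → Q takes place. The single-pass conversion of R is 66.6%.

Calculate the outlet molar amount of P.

17.8 mol

R reacted = 0.666 × 46.47 = 30.95 mol; ν_R = −2, so ξ = 30.95/2 = 15.47 mol.
Outlet amounts (n = n₀ + ν ξ):
  P: 33.23 − 1(15.47) = 17.76
  R: 46.47 − 2(15.47) = 15.52
  Q: 0 + 1(15.47) = 15.47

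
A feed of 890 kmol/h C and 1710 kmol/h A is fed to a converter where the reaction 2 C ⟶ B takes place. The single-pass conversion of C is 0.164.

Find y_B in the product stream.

0.0289

C reacted = 0.164 × 890 = 146 kmol/h; ν_C = −2, so ξ = 146/2 = 72.98 kmol/h.
Outlet amounts (n = n₀ + ν ξ):
  C: 890 − 2(72.98) = 744
  B: 0 + 1(72.98) = 72.98
  A: 1710 (inert)
Total out = 2527 kmol/h; y_B = 72.98 / 2527 = 0.02888.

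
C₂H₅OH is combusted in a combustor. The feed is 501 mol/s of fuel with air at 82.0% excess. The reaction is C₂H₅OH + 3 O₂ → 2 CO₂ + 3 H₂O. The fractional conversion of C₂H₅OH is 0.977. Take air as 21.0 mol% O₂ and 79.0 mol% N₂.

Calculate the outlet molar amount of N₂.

10300 mol/s

Stoichiometric O₂ = 3 × 501 = 1503 mol/s; O₂ fed = 1503 × 1.820 = 2735 mol/s.
N₂ fed = 2735 × 79/21 = 10290 mol/s.
Fuel reacted = 0.977 × 501 → ξ = 489.5 mol/s.
Outlet (n = n₀ + ν ξ):
  C₂H₅OH: 501 − 1(489.5) = 11.52
  O₂: 2735 − 3(489.5) = 1267
  N₂: 10290 (inert)
  CO₂: 0 + 2(489.5) = 979
  H₂O: 0 + 3(489.5) = 1468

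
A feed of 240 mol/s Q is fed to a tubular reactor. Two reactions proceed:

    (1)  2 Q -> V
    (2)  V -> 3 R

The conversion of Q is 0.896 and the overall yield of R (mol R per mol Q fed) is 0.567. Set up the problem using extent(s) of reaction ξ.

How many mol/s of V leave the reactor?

Conversion of Q: Q consumed = 2ξ₁ = 0.896 × 240 → ξ₁ = 107.5 mol/s.
Yield of R: 3ξ₂ / 240 = 0.567 → ξ₂ = 45.36 mol/s.
Outlet amounts (n = n₀ + Σ ν·ξ):
  Q: 240 − 2(107.5) = 24.96
  V: 0 + 1(107.5) − 1(45.36) = 62.16
  R: 0 + 3(45.36) = 136.1

62.2 mol/s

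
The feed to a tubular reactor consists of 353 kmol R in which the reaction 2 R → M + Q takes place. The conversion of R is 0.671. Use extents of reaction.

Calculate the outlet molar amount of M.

R reacted = 0.671 × 353 = 236.9 kmol; ν_R = −2, so ξ = 236.9/2 = 118.4 kmol.
Outlet amounts (n = n₀ + ν ξ):
  R: 353 − 2(118.4) = 116.1
  M: 0 + 1(118.4) = 118.4
  Q: 0 + 1(118.4) = 118.4

118 kmol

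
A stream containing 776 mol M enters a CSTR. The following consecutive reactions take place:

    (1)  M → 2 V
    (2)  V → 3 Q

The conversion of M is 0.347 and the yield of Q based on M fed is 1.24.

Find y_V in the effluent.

Conversion of M: M consumed = 1ξ₁ = 0.347 × 776 → ξ₁ = 269.3 mol.
Yield of Q: 3ξ₂ / 776 = 1.24 → ξ₂ = 320.7 mol.
Outlet amounts (n = n₀ + Σ ν·ξ):
  M: 776 − 1(269.3) = 506.7
  V: 0 + 2(269.3) − 1(320.7) = 217.8
  Q: 0 + 3(320.7) = 962.2
Total out = 1687 mol; y_V = 217.8 / 1687 = 0.1291.

0.129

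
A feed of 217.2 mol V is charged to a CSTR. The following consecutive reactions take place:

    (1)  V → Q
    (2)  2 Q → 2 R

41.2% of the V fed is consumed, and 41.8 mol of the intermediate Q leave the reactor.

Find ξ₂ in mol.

Conversion of V: V consumed = 1ξ₁ = 0.412 × 217.2 → ξ₁ = 89.49 mol.
Q balance: n_Q = 0 + 1ξ₁ − 2ξ₂ = 41.8 → ξ₂ = (1·89.49 − 41.8)/2 = 23.84 mol.
Outlet amounts (n = n₀ + Σ ν·ξ):
  V: 217.2 − 1(89.49) = 127.7
  Q: 0 + 1(89.49) − 2(23.84) = 41.8
  R: 0 + 2(23.84) = 47.69

ξ₂ = 23.8 mol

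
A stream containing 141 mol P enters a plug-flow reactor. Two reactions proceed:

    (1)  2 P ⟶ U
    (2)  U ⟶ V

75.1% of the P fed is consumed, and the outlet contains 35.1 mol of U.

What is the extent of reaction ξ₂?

ξ₂ = 17.8 mol

Conversion of P: P consumed = 2ξ₁ = 0.751 × 141 → ξ₁ = 52.95 mol.
U balance: n_U = 0 + 1ξ₁ − 1ξ₂ = 35.1 → ξ₂ = (1·52.95 − 35.1)/1 = 17.85 mol.
Outlet amounts (n = n₀ + Σ ν·ξ):
  P: 141 − 2(52.95) = 35.11
  U: 0 + 1(52.95) − 1(17.85) = 35.1
  V: 0 + 1(17.85) = 17.85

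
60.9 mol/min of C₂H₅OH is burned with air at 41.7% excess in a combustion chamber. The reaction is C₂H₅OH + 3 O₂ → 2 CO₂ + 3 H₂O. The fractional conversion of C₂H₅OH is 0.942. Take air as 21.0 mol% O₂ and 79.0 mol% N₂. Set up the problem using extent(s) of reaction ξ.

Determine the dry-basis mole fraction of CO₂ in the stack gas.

0.0973

Stoichiometric O₂ = 3 × 60.9 = 182.7 mol/min; O₂ fed = 182.7 × 1.417 = 258.9 mol/min.
N₂ fed = 258.9 × 79/21 = 973.9 mol/min.
Fuel reacted = 0.942 × 60.9 → ξ = 57.37 mol/min.
Outlet (n = n₀ + ν ξ):
  C₂H₅OH: 60.9 − 1(57.37) = 3.532
  O₂: 258.9 − 3(57.37) = 86.78
  N₂: 973.9 (inert)
  CO₂: 0 + 2(57.37) = 114.7
  H₂O: 0 + 3(57.37) = 172.1
Dry total = 1179 mol/min; y_CO₂ (dry) = 114.7 / 1179 = 0.09732.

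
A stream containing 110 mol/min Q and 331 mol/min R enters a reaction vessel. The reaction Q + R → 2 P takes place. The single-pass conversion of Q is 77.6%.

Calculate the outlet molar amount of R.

Q reacted = 0.776 × 110 = 85.36 mol/min; ν_Q = −1, so ξ = 85.36/1 = 85.36 mol/min.
Outlet amounts (n = n₀ + ν ξ):
  Q: 110 − 1(85.36) = 24.64
  R: 331 − 1(85.36) = 245.6
  P: 0 + 2(85.36) = 170.7

246 mol/min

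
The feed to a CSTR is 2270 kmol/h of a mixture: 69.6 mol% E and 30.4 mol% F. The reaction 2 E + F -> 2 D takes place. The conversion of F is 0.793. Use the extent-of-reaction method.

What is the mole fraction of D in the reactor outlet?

0.635

F reacted = 0.793 × 690.1 = 547.2 kmol/h; ν_F = −1, so ξ = 547.2/1 = 547.2 kmol/h.
Outlet amounts (n = n₀ + ν ξ):
  E: 1580 − 2(547.2) = 485.5
  F: 690.1 − 1(547.2) = 142.8
  D: 0 + 2(547.2) = 1094
Total out = 1723 kmol/h; y_D = 1094 / 1723 = 0.6353.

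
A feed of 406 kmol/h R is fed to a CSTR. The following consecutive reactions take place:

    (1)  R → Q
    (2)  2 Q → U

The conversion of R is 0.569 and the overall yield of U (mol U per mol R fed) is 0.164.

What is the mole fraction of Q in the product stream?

Conversion of R: R consumed = 1ξ₁ = 0.569 × 406 → ξ₁ = 231 kmol/h.
Yield of U: 1ξ₂ / 406 = 0.164 → ξ₂ = 66.58 kmol/h.
Outlet amounts (n = n₀ + Σ ν·ξ):
  R: 406 − 1(231) = 175
  Q: 0 + 1(231) − 2(66.58) = 97.85
  U: 0 + 1(66.58) = 66.58
Total out = 339.4 kmol/h; y_Q = 97.85 / 339.4 = 0.2883.

0.288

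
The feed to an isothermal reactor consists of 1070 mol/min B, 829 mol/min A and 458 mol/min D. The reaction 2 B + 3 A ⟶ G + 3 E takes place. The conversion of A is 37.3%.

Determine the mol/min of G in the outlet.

103 mol/min

A reacted = 0.373 × 829 = 309.2 mol/min; ν_A = −3, so ξ = 309.2/3 = 103.1 mol/min.
Outlet amounts (n = n₀ + ν ξ):
  B: 1070 − 2(103.1) = 863.9
  A: 829 − 3(103.1) = 519.8
  G: 0 + 1(103.1) = 103.1
  E: 0 + 3(103.1) = 309.2
  D: 458 (inert)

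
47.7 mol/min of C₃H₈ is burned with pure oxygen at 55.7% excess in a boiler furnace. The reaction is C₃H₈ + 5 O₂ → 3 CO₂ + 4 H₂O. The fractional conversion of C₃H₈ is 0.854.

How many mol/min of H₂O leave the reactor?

Stoichiometric O₂ = 5 × 47.7 = 238.5 mol/min; O₂ fed = 238.5 × 1.557 = 371.3 mol/min.
Fuel reacted = 0.854 × 47.7 → ξ = 40.74 mol/min.
Outlet (n = n₀ + ν ξ):
  C₃H₈: 47.7 − 1(40.74) = 6.964
  O₂: 371.3 − 5(40.74) = 167.7
  CO₂: 0 + 3(40.74) = 122.2
  H₂O: 0 + 4(40.74) = 162.9

163 mol/min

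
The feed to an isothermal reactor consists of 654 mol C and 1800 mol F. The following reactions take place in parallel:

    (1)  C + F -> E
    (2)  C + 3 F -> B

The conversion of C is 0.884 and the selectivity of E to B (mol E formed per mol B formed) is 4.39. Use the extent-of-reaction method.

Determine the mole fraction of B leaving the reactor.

0.0646

Conversion of C: C consumed = 0.884 × 654 = 578.1 mol = 1ξ₁ + 1ξ₂.
Selectivity: 1ξ₁ / (1ξ₂) = 4.39 → ξ₁ = 4.39 ξ₂.
Substitute: (1·4.39 + 1) ξ₂ = 578.1 → ξ₂ = 107.3 mol, ξ₁ = 470.9 mol.
Outlet amounts (n = n₀ + Σ ν·ξ):
  C: 654 − 1(470.9) − 1(107.3) = 75.86
  F: 1800 − 1(470.9) − 3(107.3) = 1007
  E: 0 + 1(470.9) = 470.9
  B: 0 + 1(107.3) = 107.3
Total out = 1661 mol; y_B = 107.3 / 1661 = 0.06456.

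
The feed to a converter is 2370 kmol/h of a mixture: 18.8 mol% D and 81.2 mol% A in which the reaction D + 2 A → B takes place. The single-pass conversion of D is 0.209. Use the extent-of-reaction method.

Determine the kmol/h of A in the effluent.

1740 kmol/h

D reacted = 0.209 × 445.6 = 93.12 kmol/h; ν_D = −1, so ξ = 93.12/1 = 93.12 kmol/h.
Outlet amounts (n = n₀ + ν ξ):
  D: 445.6 − 1(93.12) = 352.4
  A: 1924 − 2(93.12) = 1738
  B: 0 + 1(93.12) = 93.12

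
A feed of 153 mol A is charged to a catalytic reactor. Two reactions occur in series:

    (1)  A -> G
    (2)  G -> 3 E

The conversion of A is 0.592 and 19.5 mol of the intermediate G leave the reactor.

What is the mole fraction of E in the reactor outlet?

Conversion of A: A consumed = 1ξ₁ = 0.592 × 153 → ξ₁ = 90.58 mol.
G balance: n_G = 0 + 1ξ₁ − 1ξ₂ = 19.5 → ξ₂ = (1·90.58 − 19.5)/1 = 71.08 mol.
Outlet amounts (n = n₀ + Σ ν·ξ):
  A: 153 − 1(90.58) = 62.42
  G: 0 + 1(90.58) − 1(71.08) = 19.5
  E: 0 + 3(71.08) = 213.2
Total out = 295.2 mol; y_E = 213.2 / 295.2 = 0.7224.

0.722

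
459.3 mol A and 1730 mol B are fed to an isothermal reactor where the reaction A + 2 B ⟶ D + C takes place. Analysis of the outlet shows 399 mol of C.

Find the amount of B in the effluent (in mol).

For C: n = n₀ + 1ξ → 399 = 0 + 1ξ, giving ξ = 399 mol.
Outlet amounts (n = n₀ + ν ξ):
  A: 459.3 − 1(399) = 60.3
  B: 1730 − 2(399) = 932
  D: 0 + 1(399) = 399
  C: 0 + 1(399) = 399

932 mol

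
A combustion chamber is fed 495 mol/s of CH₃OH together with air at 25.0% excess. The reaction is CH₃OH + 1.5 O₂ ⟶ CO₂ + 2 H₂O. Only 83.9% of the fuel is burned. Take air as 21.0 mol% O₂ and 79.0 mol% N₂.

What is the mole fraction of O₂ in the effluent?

0.0596

Stoichiometric O₂ = 1.5 × 495 = 742.5 mol/s; O₂ fed = 742.5 × 1.250 = 928.1 mol/s.
N₂ fed = 928.1 × 79/21 = 3492 mol/s.
Fuel reacted = 0.839 × 495 → ξ = 415.3 mol/s.
Outlet (n = n₀ + ν ξ):
  CH₃OH: 495 − 1(415.3) = 79.69
  O₂: 928.1 − 1.5(415.3) = 305.2
  N₂: 3492 (inert)
  CO₂: 0 + 1(415.3) = 415.3
  H₂O: 0 + 2(415.3) = 830.6
Total out = 5122 mol/s; y_O₂ = 305.2 / 5122 = 0.05958.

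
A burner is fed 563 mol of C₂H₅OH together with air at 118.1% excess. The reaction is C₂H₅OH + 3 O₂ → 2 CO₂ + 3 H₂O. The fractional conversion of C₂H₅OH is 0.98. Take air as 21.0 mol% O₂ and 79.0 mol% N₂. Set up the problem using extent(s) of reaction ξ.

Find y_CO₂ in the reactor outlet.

0.0591

Stoichiometric O₂ = 3 × 563 = 1689 mol; O₂ fed = 1689 × 2.181 = 3684 mol.
N₂ fed = 3684 × 79/21 = 13860 mol.
Fuel reacted = 0.98 × 563 → ξ = 551.7 mol.
Outlet (n = n₀ + ν ξ):
  C₂H₅OH: 563 − 1(551.7) = 11.26
  O₂: 3684 − 3(551.7) = 2028
  N₂: 13860 (inert)
  CO₂: 0 + 2(551.7) = 1103
  H₂O: 0 + 3(551.7) = 1655
Total out = 18660 mol; y_CO₂ = 1103 / 18660 = 0.05915.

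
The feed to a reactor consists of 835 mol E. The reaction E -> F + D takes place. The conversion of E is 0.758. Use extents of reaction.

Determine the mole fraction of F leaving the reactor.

0.431

E reacted = 0.758 × 835 = 632.9 mol; ν_E = −1, so ξ = 632.9/1 = 632.9 mol.
Outlet amounts (n = n₀ + ν ξ):
  E: 835 − 1(632.9) = 202.1
  F: 0 + 1(632.9) = 632.9
  D: 0 + 1(632.9) = 632.9
Total out = 1468 mol; y_F = 632.9 / 1468 = 0.4312.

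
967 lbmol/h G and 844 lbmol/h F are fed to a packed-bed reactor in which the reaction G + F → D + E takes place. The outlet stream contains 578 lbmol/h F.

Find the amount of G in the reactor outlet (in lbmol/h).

701 lbmol/h

For F: n = n₀ − 1ξ → 578 = 844 − 1ξ, giving ξ = 266 lbmol/h.
Outlet amounts (n = n₀ + ν ξ):
  G: 967 − 1(266) = 701
  F: 844 − 1(266) = 578
  D: 0 + 1(266) = 266
  E: 0 + 1(266) = 266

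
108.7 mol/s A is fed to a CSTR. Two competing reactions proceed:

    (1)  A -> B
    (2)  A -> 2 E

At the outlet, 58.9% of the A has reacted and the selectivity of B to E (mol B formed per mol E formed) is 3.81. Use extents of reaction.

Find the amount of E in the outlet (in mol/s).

Conversion of A: A consumed = 0.589 × 108.7 = 64.02 mol/s = 1ξ₁ + 1ξ₂.
Selectivity: 1ξ₁ / (2ξ₂) = 3.81 → ξ₁ = 7.62 ξ₂.
Substitute: (1·7.62 + 1) ξ₂ = 64.02 → ξ₂ = 7.427 mol/s, ξ₁ = 56.6 mol/s.
Outlet amounts (n = n₀ + Σ ν·ξ):
  A: 108.7 − 1(56.6) − 1(7.427) = 44.68
  B: 0 + 1(56.6) = 56.6
  E: 0 + 2(7.427) = 14.85

14.9 mol/s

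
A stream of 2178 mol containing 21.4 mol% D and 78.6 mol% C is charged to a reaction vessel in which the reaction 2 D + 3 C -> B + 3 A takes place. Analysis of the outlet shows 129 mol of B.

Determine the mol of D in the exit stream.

208 mol

For B: n = n₀ + 1ξ → 129 = 0 + 1ξ, giving ξ = 129 mol.
Outlet amounts (n = n₀ + ν ξ):
  D: 466.1 − 2(129) = 208.1
  C: 1712 − 3(129) = 1325
  B: 0 + 1(129) = 129
  A: 0 + 3(129) = 387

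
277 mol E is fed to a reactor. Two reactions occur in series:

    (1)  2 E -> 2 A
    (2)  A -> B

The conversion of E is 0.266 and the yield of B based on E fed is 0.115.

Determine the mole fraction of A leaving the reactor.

Conversion of E: E consumed = 2ξ₁ = 0.266 × 277 → ξ₁ = 36.84 mol.
Yield of B: 1ξ₂ / 277 = 0.115 → ξ₂ = 31.86 mol.
Outlet amounts (n = n₀ + Σ ν·ξ):
  E: 277 − 2(36.84) = 203.3
  A: 0 + 2(36.84) − 1(31.86) = 41.83
  B: 0 + 1(31.86) = 31.86
Total out = 277 mol; y_A = 41.83 / 277 = 0.151.

0.151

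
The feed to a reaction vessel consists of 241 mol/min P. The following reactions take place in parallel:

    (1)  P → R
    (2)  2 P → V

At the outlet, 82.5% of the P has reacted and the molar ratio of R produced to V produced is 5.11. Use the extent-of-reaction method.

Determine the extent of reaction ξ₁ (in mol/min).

Conversion of P: P consumed = 0.825 × 241 = 198.8 mol/min = 1ξ₁ + 2ξ₂.
Selectivity: 1ξ₁ / (1ξ₂) = 5.11 → ξ₁ = 5.11 ξ₂.
Substitute: (1·5.11 + 2) ξ₂ = 198.8 → ξ₂ = 27.96 mol/min, ξ₁ = 142.9 mol/min.
Outlet amounts (n = n₀ + Σ ν·ξ):
  P: 241 − 1(142.9) − 2(27.96) = 42.18
  R: 0 + 1(142.9) = 142.9
  V: 0 + 1(27.96) = 27.96

ξ₁ = 143 mol/min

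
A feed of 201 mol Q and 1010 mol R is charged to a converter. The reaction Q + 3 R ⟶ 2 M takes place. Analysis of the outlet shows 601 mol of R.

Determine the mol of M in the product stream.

273 mol

For R: n = n₀ − 3ξ → 601 = 1010 − 3ξ, giving ξ = 136.3 mol.
Outlet amounts (n = n₀ + ν ξ):
  Q: 201 − 1(136.3) = 64.67
  R: 1010 − 3(136.3) = 601
  M: 0 + 2(136.3) = 272.7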